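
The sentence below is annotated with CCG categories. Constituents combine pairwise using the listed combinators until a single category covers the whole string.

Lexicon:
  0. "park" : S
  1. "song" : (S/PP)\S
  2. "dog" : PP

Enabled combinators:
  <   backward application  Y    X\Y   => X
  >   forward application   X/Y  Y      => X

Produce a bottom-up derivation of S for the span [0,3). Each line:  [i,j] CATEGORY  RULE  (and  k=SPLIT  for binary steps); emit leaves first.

[0,1] S  lex  "park"
[1,2] (S/PP)\S  lex  "song"
[0,2] S/PP  <  k=1
[2,3] PP  lex  "dog"
[0,3] S  >  k=2

[0,3] S   >
  [0,2] S/PP   <
    [0,1] "park" : S
    [1,2] "song" : (S/PP)\S
  [2,3] "dog" : PP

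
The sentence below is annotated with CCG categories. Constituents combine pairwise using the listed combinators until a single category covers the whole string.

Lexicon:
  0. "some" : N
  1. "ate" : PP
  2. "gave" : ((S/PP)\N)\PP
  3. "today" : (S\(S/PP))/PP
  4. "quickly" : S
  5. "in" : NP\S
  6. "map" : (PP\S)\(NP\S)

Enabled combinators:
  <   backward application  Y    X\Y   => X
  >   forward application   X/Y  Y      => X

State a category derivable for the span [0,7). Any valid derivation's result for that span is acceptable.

S

[0,7] S   <
  [0,3] S/PP   <
    [0,1] "some" : N
    [1,3] (S/PP)\N   <
      [1,2] "ate" : PP
      [2,3] "gave" : ((S/PP)\N)\PP
  [3,7] S\(S/PP)   >
    [3,4] "today" : (S\(S/PP))/PP
    [4,7] PP   <
      [4,5] "quickly" : S
      [5,7] PP\S   <
        [5,6] "in" : NP\S
        [6,7] "map" : (PP\S)\(NP\S)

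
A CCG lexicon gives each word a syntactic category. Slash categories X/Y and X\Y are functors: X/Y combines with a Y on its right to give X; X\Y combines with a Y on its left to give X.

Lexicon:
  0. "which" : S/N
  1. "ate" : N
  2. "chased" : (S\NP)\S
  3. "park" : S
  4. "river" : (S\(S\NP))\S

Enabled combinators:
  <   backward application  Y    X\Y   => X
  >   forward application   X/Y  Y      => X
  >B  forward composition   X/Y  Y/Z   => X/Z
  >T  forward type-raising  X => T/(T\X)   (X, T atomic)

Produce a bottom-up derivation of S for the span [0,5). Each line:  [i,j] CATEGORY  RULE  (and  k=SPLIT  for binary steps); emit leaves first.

[0,5] S   <
  [0,3] S\NP   <
    [0,2] S   >
      [0,1] "which" : S/N
      [1,2] "ate" : N
    [2,3] "chased" : (S\NP)\S
  [3,5] S\(S\NP)   <
    [3,4] "park" : S
    [4,5] "river" : (S\(S\NP))\S

[0,1] S/N  lex  "which"
[1,2] N  lex  "ate"
[0,2] S  >  k=1
[2,3] (S\NP)\S  lex  "chased"
[0,3] S\NP  <  k=2
[3,4] S  lex  "park"
[4,5] (S\(S\NP))\S  lex  "river"
[3,5] S\(S\NP)  <  k=4
[0,5] S  <  k=3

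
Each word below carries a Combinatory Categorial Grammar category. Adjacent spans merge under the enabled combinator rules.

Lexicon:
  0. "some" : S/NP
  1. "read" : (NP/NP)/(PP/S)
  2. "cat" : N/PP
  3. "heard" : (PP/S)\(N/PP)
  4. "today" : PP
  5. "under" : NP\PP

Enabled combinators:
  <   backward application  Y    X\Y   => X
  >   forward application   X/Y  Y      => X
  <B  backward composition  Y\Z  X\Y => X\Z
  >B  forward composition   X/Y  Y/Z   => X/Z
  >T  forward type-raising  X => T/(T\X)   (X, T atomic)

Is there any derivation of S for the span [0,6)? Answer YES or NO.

[0,6] S   >
  [0,4] S/NP   >B
    [0,1] "some" : S/NP
    [1,4] NP/NP   >
      [1,2] "read" : (NP/NP)/(PP/S)
      [2,4] PP/S   <
        [2,3] "cat" : N/PP
        [3,4] "heard" : (PP/S)\(N/PP)
  [4,6] NP   >
    [4,5] NP/(NP\PP)   >T
      [4,5] "today" : PP
    [5,6] "under" : NP\PP

YES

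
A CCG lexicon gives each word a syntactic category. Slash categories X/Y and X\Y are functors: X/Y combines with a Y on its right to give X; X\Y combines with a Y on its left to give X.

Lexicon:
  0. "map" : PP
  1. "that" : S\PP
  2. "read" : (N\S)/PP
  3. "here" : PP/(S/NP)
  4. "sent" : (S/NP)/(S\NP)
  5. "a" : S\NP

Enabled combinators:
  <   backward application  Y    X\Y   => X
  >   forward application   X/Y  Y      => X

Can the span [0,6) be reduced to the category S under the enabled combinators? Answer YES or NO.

PP S\PP (N\S)/PP PP/(S/NP) (S/NP)/(S\NP) S\NP
CKY chart[0,6] = {N}; S ∉ chart

NO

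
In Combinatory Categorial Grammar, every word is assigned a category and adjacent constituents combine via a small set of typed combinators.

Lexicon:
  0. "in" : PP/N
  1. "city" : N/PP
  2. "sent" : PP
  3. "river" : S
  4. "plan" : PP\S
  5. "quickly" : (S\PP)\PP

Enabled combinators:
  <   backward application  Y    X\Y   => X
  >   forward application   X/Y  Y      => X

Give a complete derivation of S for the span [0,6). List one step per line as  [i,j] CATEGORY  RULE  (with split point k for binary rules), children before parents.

[0,6] S   <
  [0,3] PP   >
    [0,1] "in" : PP/N
    [1,3] N   >
      [1,2] "city" : N/PP
      [2,3] "sent" : PP
  [3,6] S\PP   <
    [3,5] PP   <
      [3,4] "river" : S
      [4,5] "plan" : PP\S
    [5,6] "quickly" : (S\PP)\PP

[0,1] PP/N  lex  "in"
[1,2] N/PP  lex  "city"
[2,3] PP  lex  "sent"
[1,3] N  >  k=2
[0,3] PP  >  k=1
[3,4] S  lex  "river"
[4,5] PP\S  lex  "plan"
[3,5] PP  <  k=4
[5,6] (S\PP)\PP  lex  "quickly"
[3,6] S\PP  <  k=5
[0,6] S  <  k=3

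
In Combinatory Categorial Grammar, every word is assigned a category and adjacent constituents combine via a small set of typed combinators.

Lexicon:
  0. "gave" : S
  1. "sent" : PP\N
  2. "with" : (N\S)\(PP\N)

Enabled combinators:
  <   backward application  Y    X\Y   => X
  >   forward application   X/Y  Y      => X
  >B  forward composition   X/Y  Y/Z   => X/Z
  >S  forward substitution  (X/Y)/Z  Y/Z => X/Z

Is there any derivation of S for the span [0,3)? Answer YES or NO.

NO

S PP\N (N\S)\(PP\N)
CKY chart[0,3] = {N}; S ∉ chart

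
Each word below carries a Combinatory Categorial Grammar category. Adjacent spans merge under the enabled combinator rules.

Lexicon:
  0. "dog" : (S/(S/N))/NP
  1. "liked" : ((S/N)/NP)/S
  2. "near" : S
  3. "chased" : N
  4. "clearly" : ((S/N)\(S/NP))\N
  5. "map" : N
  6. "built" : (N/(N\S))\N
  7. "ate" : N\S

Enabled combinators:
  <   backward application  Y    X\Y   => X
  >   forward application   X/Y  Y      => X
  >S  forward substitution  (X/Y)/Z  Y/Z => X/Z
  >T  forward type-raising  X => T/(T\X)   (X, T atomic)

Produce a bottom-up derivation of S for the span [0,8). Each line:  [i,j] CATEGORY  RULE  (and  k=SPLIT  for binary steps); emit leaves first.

[0,1] (S/(S/N))/NP  lex  "dog"
[1,2] ((S/N)/NP)/S  lex  "liked"
[2,3] S  lex  "near"
[1,3] (S/N)/NP  >  k=2
[0,3] S/NP  >S  k=1
[3,4] N  lex  "chased"
[4,5] ((S/N)\(S/NP))\N  lex  "clearly"
[3,5] (S/N)\(S/NP)  <  k=4
[0,5] S/N  <  k=3
[5,6] N  lex  "map"
[6,7] (N/(N\S))\N  lex  "built"
[5,7] N/(N\S)  <  k=6
[7,8] N\S  lex  "ate"
[5,8] N  >  k=7
[0,8] S  >  k=5

[0,8] S   >
  [0,5] S/N   <
    [0,3] S/NP   >S
      [0,1] "dog" : (S/(S/N))/NP
      [1,3] (S/N)/NP   >
        [1,2] "liked" : ((S/N)/NP)/S
        [2,3] "near" : S
    [3,5] (S/N)\(S/NP)   <
      [3,4] "chased" : N
      [4,5] "clearly" : ((S/N)\(S/NP))\N
  [5,8] N   >
    [5,7] N/(N\S)   <
      [5,6] "map" : N
      [6,7] "built" : (N/(N\S))\N
    [7,8] "ate" : N\S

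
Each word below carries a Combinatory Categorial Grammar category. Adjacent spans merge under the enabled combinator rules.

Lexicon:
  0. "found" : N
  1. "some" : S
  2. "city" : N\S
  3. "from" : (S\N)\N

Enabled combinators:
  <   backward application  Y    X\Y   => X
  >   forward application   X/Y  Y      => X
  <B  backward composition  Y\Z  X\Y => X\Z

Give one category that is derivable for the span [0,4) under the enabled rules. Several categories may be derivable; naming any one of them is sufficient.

[0,4] S   <
  [0,1] "found" : N
  [1,4] S\N   <
    [1,3] N   <
      [1,2] "some" : S
      [2,3] "city" : N\S
    [3,4] "from" : (S\N)\N

S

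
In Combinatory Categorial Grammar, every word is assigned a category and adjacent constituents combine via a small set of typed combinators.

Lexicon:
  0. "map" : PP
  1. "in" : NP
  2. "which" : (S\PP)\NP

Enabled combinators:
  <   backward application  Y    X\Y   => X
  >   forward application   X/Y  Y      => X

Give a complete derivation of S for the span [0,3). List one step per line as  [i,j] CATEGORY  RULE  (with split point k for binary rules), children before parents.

[0,3] S   <
  [0,1] "map" : PP
  [1,3] S\PP   <
    [1,2] "in" : NP
    [2,3] "which" : (S\PP)\NP

[0,1] PP  lex  "map"
[1,2] NP  lex  "in"
[2,3] (S\PP)\NP  lex  "which"
[1,3] S\PP  <  k=2
[0,3] S  <  k=1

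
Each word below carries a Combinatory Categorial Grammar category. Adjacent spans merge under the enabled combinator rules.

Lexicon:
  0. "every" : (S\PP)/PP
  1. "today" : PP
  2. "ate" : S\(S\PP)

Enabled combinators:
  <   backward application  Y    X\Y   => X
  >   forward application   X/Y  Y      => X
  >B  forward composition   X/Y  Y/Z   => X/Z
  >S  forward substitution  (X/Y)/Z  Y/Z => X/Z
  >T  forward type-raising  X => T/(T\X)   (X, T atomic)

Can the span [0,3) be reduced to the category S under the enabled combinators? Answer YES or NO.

[0,3] S   <
  [0,2] S\PP   >
    [0,1] "every" : (S\PP)/PP
    [1,2] "today" : PP
  [2,3] "ate" : S\(S\PP)

YES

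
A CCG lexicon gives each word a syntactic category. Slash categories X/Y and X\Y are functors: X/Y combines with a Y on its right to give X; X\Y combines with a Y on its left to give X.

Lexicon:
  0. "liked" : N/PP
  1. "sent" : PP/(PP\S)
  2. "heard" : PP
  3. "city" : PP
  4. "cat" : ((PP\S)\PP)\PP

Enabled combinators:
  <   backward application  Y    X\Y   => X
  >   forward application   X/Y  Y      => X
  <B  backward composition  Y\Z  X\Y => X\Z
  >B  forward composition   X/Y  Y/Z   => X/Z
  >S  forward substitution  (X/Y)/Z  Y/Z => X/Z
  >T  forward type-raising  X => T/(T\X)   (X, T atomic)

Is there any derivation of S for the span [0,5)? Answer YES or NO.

NO

N/PP PP/(PP\S) PP PP ((PP\S)\PP)\PP
CKY chart[0,5] = {N, N/(N\N), N/(PP\PP), NP/(NP\N), PP/(PP\N), S/(S\N)}; S ∉ chart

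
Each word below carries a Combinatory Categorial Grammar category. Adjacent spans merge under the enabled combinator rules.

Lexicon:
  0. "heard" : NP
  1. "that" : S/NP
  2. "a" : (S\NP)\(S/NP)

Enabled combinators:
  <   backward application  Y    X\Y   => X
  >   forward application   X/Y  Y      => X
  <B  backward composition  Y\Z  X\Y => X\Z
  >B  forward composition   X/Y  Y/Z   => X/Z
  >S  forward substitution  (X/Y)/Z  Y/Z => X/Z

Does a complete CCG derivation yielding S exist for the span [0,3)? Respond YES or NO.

[0,3] S   <
  [0,1] "heard" : NP
  [1,3] S\NP   <
    [1,2] "that" : S/NP
    [2,3] "a" : (S\NP)\(S/NP)

YES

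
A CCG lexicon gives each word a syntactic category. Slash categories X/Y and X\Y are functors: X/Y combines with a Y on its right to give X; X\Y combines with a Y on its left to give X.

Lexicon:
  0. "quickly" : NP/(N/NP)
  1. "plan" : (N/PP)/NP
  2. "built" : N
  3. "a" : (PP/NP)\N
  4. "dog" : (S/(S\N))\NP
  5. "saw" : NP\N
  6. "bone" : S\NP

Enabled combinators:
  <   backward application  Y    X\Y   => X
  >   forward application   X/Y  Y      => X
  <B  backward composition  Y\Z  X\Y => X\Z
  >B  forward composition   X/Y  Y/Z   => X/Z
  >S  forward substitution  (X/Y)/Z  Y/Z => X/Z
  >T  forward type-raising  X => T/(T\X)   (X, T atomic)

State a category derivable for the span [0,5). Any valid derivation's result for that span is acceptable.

[0,7] S   >
  [0,5] S/(S\N)   <
    [0,4] NP   >
      [0,1] "quickly" : NP/(N/NP)
      [1,4] N/NP   >S
        [1,2] "plan" : (N/PP)/NP
        [2,4] PP/NP   <
          [2,3] "built" : N
          [3,4] "a" : (PP/NP)\N
    [4,5] "dog" : (S/(S\N))\NP
  [5,7] S\N   <B
    [5,6] "saw" : NP\N
    [6,7] "bone" : S\NP

S/(S\N)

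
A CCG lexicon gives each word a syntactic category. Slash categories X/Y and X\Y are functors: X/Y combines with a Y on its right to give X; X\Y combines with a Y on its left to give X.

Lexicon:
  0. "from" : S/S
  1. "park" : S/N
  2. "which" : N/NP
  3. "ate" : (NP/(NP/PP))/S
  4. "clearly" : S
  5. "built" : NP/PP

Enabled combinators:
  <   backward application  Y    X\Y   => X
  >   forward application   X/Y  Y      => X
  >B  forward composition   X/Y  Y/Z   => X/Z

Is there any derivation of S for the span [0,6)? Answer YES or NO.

[0,6] S   >
  [0,2] S/N   >B
    [0,1] "from" : S/S
    [1,2] "park" : S/N
  [2,6] N   >
    [2,3] "which" : N/NP
    [3,6] NP   >
      [3,5] NP/(NP/PP)   >
        [3,4] "ate" : (NP/(NP/PP))/S
        [4,5] "clearly" : S
      [5,6] "built" : NP/PP

YES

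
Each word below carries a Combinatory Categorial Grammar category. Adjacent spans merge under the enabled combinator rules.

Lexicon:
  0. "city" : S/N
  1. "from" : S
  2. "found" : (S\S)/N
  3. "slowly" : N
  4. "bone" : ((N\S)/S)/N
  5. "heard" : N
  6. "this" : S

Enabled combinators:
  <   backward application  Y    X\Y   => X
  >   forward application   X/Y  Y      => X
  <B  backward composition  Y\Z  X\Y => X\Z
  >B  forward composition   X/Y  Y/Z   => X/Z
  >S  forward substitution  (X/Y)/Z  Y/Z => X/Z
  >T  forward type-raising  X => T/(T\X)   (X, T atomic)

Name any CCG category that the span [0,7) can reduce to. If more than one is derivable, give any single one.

[0,7] S   >
  [0,1] "city" : S/N
  [1,7] N   <
    [1,2] "from" : S
    [2,7] N\S   <B
      [2,4] S\S   >
        [2,3] "found" : (S\S)/N
        [3,4] "slowly" : N
      [4,7] N\S   >
        [4,6] (N\S)/S   >
          [4,5] "bone" : ((N\S)/S)/N
          [5,6] "heard" : N
        [6,7] "this" : S

S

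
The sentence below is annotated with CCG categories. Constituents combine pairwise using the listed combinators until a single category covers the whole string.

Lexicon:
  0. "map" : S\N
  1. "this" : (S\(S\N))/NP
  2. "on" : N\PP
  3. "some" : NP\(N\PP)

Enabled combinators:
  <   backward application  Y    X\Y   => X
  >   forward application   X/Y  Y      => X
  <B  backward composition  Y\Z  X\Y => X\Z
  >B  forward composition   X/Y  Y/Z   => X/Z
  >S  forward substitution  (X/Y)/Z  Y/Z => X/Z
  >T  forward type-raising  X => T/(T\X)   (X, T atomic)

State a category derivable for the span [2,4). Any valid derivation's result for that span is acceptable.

NP

[0,4] S   <
  [0,1] "map" : S\N
  [1,4] S\(S\N)   >
    [1,2] "this" : (S\(S\N))/NP
    [2,4] NP   <
      [2,3] "on" : N\PP
      [3,4] "some" : NP\(N\PP)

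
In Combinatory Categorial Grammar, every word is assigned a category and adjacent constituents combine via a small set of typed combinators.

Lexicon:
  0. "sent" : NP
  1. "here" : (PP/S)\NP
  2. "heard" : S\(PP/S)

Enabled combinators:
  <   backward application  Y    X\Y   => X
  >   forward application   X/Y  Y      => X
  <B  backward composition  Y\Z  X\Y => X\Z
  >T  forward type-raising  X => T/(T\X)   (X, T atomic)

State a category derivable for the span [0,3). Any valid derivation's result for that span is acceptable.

[0,3] S   <
  [0,1] "sent" : NP
  [1,3] S\NP   <B
    [1,2] "here" : (PP/S)\NP
    [2,3] "heard" : S\(PP/S)

S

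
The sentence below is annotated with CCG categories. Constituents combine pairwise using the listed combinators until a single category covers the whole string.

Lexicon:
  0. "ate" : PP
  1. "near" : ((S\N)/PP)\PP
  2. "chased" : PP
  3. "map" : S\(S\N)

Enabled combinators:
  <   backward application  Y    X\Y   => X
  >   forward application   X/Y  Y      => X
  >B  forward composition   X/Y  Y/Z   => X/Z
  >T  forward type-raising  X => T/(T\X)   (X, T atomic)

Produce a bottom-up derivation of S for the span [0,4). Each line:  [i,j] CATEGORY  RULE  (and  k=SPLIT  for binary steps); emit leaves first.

[0,4] S   <
  [0,3] S\N   >
    [0,2] (S\N)/PP   <
      [0,1] "ate" : PP
      [1,2] "near" : ((S\N)/PP)\PP
    [2,3] "chased" : PP
  [3,4] "map" : S\(S\N)

[0,1] PP  lex  "ate"
[1,2] ((S\N)/PP)\PP  lex  "near"
[0,2] (S\N)/PP  <  k=1
[2,3] PP  lex  "chased"
[0,3] S\N  >  k=2
[3,4] S\(S\N)  lex  "map"
[0,4] S  <  k=3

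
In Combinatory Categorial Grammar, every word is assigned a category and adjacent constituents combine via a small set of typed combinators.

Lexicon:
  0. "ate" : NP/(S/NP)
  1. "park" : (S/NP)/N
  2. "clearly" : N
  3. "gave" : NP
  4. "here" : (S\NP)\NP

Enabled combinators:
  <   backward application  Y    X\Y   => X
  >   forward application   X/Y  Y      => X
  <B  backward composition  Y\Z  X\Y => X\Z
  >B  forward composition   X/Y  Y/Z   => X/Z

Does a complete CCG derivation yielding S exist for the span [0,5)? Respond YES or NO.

[0,5] S   <
  [0,3] NP   >
    [0,2] NP/N   >B
      [0,1] "ate" : NP/(S/NP)
      [1,2] "park" : (S/NP)/N
    [2,3] "clearly" : N
  [3,5] S\NP   <
    [3,4] "gave" : NP
    [4,5] "here" : (S\NP)\NP

YES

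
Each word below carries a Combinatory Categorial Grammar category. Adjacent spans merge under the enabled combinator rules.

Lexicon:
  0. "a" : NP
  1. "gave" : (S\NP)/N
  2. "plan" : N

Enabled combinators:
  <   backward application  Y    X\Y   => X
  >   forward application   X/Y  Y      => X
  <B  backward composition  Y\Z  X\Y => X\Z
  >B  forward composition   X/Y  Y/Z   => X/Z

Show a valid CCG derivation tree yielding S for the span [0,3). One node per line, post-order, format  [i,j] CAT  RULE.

[0,1] NP  lex  "a"
[1,2] (S\NP)/N  lex  "gave"
[2,3] N  lex  "plan"
[1,3] S\NP  >  k=2
[0,3] S  <  k=1

[0,3] S   <
  [0,1] "a" : NP
  [1,3] S\NP   >
    [1,2] "gave" : (S\NP)/N
    [2,3] "plan" : N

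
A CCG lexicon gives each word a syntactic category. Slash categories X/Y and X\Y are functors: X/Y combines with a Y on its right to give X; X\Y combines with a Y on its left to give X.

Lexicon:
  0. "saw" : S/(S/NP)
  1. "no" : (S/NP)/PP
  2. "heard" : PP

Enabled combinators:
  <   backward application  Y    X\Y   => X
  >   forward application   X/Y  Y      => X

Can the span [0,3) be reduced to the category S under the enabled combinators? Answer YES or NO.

[0,3] S   >
  [0,1] "saw" : S/(S/NP)
  [1,3] S/NP   >
    [1,2] "no" : (S/NP)/PP
    [2,3] "heard" : PP

YES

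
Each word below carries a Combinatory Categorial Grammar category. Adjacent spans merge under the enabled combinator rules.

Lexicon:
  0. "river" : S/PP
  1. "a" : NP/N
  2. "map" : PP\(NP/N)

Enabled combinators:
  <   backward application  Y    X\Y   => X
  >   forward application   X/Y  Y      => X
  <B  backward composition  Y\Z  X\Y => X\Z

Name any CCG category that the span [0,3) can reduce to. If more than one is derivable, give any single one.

S

[0,3] S   >
  [0,1] "river" : S/PP
  [1,3] PP   <
    [1,2] "a" : NP/N
    [2,3] "map" : PP\(NP/N)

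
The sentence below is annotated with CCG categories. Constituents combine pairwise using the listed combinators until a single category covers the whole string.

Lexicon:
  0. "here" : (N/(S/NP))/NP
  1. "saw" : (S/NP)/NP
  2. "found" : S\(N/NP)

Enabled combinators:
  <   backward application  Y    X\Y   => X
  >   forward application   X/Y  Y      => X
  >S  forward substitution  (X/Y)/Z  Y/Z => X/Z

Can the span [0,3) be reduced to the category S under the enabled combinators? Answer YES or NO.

[0,3] S   <
  [0,2] N/NP   >S
    [0,1] "here" : (N/(S/NP))/NP
    [1,2] "saw" : (S/NP)/NP
  [2,3] "found" : S\(N/NP)

YES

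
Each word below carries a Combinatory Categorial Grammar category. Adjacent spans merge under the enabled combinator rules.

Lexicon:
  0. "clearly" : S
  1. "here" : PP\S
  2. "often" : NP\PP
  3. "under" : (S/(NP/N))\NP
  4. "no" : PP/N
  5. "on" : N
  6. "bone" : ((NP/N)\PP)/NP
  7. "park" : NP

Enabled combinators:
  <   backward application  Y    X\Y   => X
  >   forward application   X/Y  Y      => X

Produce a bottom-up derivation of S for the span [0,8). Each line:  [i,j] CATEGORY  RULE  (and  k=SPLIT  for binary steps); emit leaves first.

[0,8] S   >
  [0,4] S/(NP/N)   <
    [0,3] NP   <
      [0,2] PP   <
        [0,1] "clearly" : S
        [1,2] "here" : PP\S
      [2,3] "often" : NP\PP
    [3,4] "under" : (S/(NP/N))\NP
  [4,8] NP/N   <
    [4,6] PP   >
      [4,5] "no" : PP/N
      [5,6] "on" : N
    [6,8] (NP/N)\PP   >
      [6,7] "bone" : ((NP/N)\PP)/NP
      [7,8] "park" : NP

[0,1] S  lex  "clearly"
[1,2] PP\S  lex  "here"
[0,2] PP  <  k=1
[2,3] NP\PP  lex  "often"
[0,3] NP  <  k=2
[3,4] (S/(NP/N))\NP  lex  "under"
[0,4] S/(NP/N)  <  k=3
[4,5] PP/N  lex  "no"
[5,6] N  lex  "on"
[4,6] PP  >  k=5
[6,7] ((NP/N)\PP)/NP  lex  "bone"
[7,8] NP  lex  "park"
[6,8] (NP/N)\PP  >  k=7
[4,8] NP/N  <  k=6
[0,8] S  >  k=4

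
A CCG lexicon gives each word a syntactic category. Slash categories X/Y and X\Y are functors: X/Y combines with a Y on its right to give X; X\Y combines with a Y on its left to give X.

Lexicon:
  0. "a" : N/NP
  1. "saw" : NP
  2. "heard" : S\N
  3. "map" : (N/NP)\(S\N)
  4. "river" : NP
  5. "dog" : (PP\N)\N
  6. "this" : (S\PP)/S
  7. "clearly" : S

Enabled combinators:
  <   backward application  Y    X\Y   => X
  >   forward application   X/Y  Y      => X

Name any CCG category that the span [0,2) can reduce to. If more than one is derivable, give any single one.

[0,8] S   <
  [0,6] PP   <
    [0,2] N   >
      [0,1] "a" : N/NP
      [1,2] "saw" : NP
    [2,6] PP\N   <
      [2,5] N   >
        [2,4] N/NP   <
          [2,3] "heard" : S\N
          [3,4] "map" : (N/NP)\(S\N)
        [4,5] "river" : NP
      [5,6] "dog" : (PP\N)\N
  [6,8] S\PP   >
    [6,7] "this" : (S\PP)/S
    [7,8] "clearly" : S

N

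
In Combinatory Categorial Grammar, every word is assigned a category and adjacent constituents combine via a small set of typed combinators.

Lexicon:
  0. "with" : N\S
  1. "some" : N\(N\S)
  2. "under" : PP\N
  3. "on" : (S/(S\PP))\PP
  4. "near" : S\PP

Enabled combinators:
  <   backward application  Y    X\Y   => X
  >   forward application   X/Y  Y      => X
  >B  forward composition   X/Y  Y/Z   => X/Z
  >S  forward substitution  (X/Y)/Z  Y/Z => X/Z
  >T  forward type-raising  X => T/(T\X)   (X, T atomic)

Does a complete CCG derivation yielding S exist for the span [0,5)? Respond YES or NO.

[0,5] S   >
  [0,4] S/(S\PP)   <
    [0,3] PP   <
      [0,2] N   <
        [0,1] "with" : N\S
        [1,2] "some" : N\(N\S)
      [2,3] "under" : PP\N
    [3,4] "on" : (S/(S\PP))\PP
  [4,5] "near" : S\PP

YES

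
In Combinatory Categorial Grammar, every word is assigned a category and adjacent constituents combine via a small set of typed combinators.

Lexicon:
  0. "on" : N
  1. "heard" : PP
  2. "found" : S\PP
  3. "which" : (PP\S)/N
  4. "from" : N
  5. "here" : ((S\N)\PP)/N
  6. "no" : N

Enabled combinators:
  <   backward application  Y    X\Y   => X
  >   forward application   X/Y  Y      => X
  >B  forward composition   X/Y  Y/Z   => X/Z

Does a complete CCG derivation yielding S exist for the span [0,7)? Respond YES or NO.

YES

[0,7] S   <
  [0,1] "on" : N
  [1,7] S\N   <
    [1,5] PP   <
      [1,3] S   <
        [1,2] "heard" : PP
        [2,3] "found" : S\PP
      [3,5] PP\S   >
        [3,4] "which" : (PP\S)/N
        [4,5] "from" : N
    [5,7] (S\N)\PP   >
      [5,6] "here" : ((S\N)\PP)/N
      [6,7] "no" : N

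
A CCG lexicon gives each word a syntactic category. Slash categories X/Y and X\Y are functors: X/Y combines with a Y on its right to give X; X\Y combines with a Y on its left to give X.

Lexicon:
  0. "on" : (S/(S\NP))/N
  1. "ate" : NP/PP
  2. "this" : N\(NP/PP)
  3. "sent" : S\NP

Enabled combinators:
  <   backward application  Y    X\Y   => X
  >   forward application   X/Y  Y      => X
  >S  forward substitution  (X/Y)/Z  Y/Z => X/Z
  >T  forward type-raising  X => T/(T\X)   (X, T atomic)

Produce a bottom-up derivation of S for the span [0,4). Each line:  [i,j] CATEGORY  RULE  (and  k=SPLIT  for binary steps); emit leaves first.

[0,4] S   >
  [0,3] S/(S\NP)   >
    [0,1] "on" : (S/(S\NP))/N
    [1,3] N   <
      [1,2] "ate" : NP/PP
      [2,3] "this" : N\(NP/PP)
  [3,4] "sent" : S\NP

[0,1] (S/(S\NP))/N  lex  "on"
[1,2] NP/PP  lex  "ate"
[2,3] N\(NP/PP)  lex  "this"
[1,3] N  <  k=2
[0,3] S/(S\NP)  >  k=1
[3,4] S\NP  lex  "sent"
[0,4] S  >  k=3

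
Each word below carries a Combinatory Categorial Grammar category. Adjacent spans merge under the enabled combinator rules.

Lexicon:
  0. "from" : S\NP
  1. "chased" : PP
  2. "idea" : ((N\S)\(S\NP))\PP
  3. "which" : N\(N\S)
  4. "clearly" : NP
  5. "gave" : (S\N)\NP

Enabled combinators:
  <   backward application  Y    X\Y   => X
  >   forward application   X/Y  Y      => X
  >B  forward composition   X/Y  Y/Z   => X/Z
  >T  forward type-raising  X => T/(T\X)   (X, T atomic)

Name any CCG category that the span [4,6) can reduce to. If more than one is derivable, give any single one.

[0,6] S   <
  [0,4] N   <
    [0,3] N\S   <
      [0,1] "from" : S\NP
      [1,3] (N\S)\(S\NP)   <
        [1,2] "chased" : PP
        [2,3] "idea" : ((N\S)\(S\NP))\PP
    [3,4] "which" : N\(N\S)
  [4,6] S\N   <
    [4,5] "clearly" : NP
    [5,6] "gave" : (S\N)\NP

S\N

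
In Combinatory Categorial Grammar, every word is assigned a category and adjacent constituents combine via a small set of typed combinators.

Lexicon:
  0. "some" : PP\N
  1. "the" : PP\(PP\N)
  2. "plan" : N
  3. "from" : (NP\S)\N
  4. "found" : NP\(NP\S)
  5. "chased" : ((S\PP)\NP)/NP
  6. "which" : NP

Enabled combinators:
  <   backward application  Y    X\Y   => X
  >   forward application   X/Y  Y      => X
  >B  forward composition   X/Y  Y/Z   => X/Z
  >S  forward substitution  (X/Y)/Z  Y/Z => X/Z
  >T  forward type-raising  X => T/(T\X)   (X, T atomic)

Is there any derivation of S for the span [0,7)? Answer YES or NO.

YES

[0,7] S   <
  [0,2] PP   <
    [0,1] "some" : PP\N
    [1,2] "the" : PP\(PP\N)
  [2,7] S\PP   <
    [2,5] NP   <
      [2,4] NP\S   <
        [2,3] "plan" : N
        [3,4] "from" : (NP\S)\N
      [4,5] "found" : NP\(NP\S)
    [5,7] (S\PP)\NP   >
      [5,6] "chased" : ((S\PP)\NP)/NP
      [6,7] "which" : NP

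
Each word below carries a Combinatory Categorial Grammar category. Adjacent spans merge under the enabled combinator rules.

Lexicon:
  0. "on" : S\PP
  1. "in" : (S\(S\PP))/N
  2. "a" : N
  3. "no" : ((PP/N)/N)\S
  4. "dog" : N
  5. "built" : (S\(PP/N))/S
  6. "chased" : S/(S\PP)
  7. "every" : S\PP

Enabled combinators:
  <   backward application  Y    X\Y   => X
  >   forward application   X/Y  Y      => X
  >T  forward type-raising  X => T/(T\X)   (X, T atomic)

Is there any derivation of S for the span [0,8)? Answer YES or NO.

YES

[0,8] S   <
  [0,5] PP/N   >
    [0,4] (PP/N)/N   <
      [0,3] S   <
        [0,1] "on" : S\PP
        [1,3] S\(S\PP)   >
          [1,2] "in" : (S\(S\PP))/N
          [2,3] "a" : N
      [3,4] "no" : ((PP/N)/N)\S
    [4,5] "dog" : N
  [5,8] S\(PP/N)   >
    [5,6] "built" : (S\(PP/N))/S
    [6,8] S   >
      [6,7] "chased" : S/(S\PP)
      [7,8] "every" : S\PP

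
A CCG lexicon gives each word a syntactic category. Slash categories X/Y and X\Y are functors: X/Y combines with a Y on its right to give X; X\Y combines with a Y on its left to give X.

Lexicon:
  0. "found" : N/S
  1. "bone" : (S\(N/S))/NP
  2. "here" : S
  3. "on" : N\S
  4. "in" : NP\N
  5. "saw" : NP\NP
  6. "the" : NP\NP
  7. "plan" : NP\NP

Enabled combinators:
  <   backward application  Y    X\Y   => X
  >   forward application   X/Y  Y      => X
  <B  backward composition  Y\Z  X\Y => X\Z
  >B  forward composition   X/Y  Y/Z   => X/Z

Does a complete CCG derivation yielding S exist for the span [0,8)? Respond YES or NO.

YES

[0,8] S   <
  [0,1] "found" : N/S
  [1,8] S\(N/S)   >
    [1,2] "bone" : (S\(N/S))/NP
    [2,8] NP   <
      [2,4] N   <
        [2,3] "here" : S
        [3,4] "on" : N\S
      [4,8] NP\N   <B
        [4,5] "in" : NP\N
        [5,8] NP\NP   <B
          [5,7] NP\NP   <B
            [5,6] "saw" : NP\NP
            [6,7] "the" : NP\NP
          [7,8] "plan" : NP\NP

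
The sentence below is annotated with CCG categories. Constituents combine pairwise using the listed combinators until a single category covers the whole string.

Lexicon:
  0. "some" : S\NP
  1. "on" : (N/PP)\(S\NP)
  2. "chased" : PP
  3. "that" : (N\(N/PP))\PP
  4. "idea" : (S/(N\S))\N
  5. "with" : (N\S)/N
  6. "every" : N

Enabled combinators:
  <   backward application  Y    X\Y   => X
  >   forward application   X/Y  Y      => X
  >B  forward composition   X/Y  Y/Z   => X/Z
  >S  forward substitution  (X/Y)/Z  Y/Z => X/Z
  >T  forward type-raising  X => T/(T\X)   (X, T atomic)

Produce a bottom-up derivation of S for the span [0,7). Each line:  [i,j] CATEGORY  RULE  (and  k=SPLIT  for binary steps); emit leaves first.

[0,7] S   >
  [0,5] S/(N\S)   <
    [0,4] N   <
      [0,2] N/PP   <
        [0,1] "some" : S\NP
        [1,2] "on" : (N/PP)\(S\NP)
      [2,4] N\(N/PP)   <
        [2,3] "chased" : PP
        [3,4] "that" : (N\(N/PP))\PP
    [4,5] "idea" : (S/(N\S))\N
  [5,7] N\S   >
    [5,6] "with" : (N\S)/N
    [6,7] "every" : N

[0,1] S\NP  lex  "some"
[1,2] (N/PP)\(S\NP)  lex  "on"
[0,2] N/PP  <  k=1
[2,3] PP  lex  "chased"
[3,4] (N\(N/PP))\PP  lex  "that"
[2,4] N\(N/PP)  <  k=3
[0,4] N  <  k=2
[4,5] (S/(N\S))\N  lex  "idea"
[0,5] S/(N\S)  <  k=4
[5,6] (N\S)/N  lex  "with"
[6,7] N  lex  "every"
[5,7] N\S  >  k=6
[0,7] S  >  k=5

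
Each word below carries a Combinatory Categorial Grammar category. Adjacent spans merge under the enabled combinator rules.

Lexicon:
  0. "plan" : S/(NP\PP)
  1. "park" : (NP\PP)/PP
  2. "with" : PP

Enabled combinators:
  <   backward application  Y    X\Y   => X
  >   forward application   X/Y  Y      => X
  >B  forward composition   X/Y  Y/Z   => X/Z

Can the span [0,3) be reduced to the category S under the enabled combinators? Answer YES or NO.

YES

[0,3] S   >
  [0,2] S/PP   >B
    [0,1] "plan" : S/(NP\PP)
    [1,2] "park" : (NP\PP)/PP
  [2,3] "with" : PP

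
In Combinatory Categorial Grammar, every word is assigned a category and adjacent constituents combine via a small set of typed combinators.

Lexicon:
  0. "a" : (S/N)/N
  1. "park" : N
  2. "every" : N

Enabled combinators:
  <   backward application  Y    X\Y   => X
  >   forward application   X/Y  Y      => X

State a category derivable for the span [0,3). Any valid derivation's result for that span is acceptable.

S

[0,3] S   >
  [0,2] S/N   >
    [0,1] "a" : (S/N)/N
    [1,2] "park" : N
  [2,3] "every" : N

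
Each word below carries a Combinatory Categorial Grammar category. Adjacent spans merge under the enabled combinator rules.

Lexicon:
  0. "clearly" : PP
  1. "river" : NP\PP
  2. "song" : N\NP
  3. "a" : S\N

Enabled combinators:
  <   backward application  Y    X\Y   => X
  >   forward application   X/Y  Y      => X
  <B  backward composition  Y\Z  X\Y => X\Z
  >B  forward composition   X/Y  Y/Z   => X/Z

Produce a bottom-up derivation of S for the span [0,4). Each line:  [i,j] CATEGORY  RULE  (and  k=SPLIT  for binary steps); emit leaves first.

[0,1] PP  lex  "clearly"
[1,2] NP\PP  lex  "river"
[2,3] N\NP  lex  "song"
[1,3] N\PP  <B  k=2
[0,3] N  <  k=1
[3,4] S\N  lex  "a"
[0,4] S  <  k=3

[0,4] S   <
  [0,3] N   <
    [0,1] "clearly" : PP
    [1,3] N\PP   <B
      [1,2] "river" : NP\PP
      [2,3] "song" : N\NP
  [3,4] "a" : S\N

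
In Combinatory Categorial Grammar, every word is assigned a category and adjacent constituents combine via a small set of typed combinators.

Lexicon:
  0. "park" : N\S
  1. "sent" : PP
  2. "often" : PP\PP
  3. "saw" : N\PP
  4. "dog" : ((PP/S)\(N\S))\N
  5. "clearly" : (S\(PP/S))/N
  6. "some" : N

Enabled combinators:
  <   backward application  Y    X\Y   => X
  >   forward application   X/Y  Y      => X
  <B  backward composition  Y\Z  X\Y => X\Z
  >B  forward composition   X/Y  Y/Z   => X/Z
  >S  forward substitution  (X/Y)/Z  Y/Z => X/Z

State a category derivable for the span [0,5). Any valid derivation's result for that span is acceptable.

PP/S

[0,7] S   <
  [0,5] PP/S   <
    [0,1] "park" : N\S
    [1,5] (PP/S)\(N\S)   <
      [1,4] N   <
        [1,2] "sent" : PP
        [2,4] N\PP   <B
          [2,3] "often" : PP\PP
          [3,4] "saw" : N\PP
      [4,5] "dog" : ((PP/S)\(N\S))\N
  [5,7] S\(PP/S)   >
    [5,6] "clearly" : (S\(PP/S))/N
    [6,7] "some" : N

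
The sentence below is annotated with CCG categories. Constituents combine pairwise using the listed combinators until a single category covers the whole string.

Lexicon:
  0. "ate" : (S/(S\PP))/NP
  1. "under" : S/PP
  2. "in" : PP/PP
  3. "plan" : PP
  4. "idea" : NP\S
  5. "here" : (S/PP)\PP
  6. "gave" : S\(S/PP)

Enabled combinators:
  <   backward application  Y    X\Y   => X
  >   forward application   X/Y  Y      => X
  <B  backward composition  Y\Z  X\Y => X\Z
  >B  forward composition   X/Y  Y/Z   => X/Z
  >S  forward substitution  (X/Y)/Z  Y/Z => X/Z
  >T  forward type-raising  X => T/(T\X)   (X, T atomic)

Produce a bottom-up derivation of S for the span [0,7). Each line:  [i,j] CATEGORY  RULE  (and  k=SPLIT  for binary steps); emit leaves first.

[0,1] (S/(S\PP))/NP  lex  "ate"
[1,2] S/PP  lex  "under"
[2,3] PP/PP  lex  "in"
[1,3] S/PP  >B  k=2
[3,4] PP  lex  "plan"
[1,4] S  >  k=3
[4,5] NP\S  lex  "idea"
[1,5] NP  <  k=4
[0,5] S/(S\PP)  >  k=1
[5,6] (S/PP)\PP  lex  "here"
[6,7] S\(S/PP)  lex  "gave"
[5,7] S\PP  <B  k=6
[0,7] S  >  k=5

[0,7] S   >
  [0,5] S/(S\PP)   >
    [0,1] "ate" : (S/(S\PP))/NP
    [1,5] NP   <
      [1,4] S   >
        [1,3] S/PP   >B
          [1,2] "under" : S/PP
          [2,3] "in" : PP/PP
        [3,4] "plan" : PP
      [4,5] "idea" : NP\S
  [5,7] S\PP   <B
    [5,6] "here" : (S/PP)\PP
    [6,7] "gave" : S\(S/PP)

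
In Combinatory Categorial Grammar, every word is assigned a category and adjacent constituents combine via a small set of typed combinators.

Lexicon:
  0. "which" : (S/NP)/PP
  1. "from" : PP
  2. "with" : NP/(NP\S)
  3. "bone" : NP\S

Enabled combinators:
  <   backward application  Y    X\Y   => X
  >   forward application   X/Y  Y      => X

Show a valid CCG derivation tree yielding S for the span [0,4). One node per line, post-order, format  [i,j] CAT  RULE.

[0,1] (S/NP)/PP  lex  "which"
[1,2] PP  lex  "from"
[0,2] S/NP  >  k=1
[2,3] NP/(NP\S)  lex  "with"
[3,4] NP\S  lex  "bone"
[2,4] NP  >  k=3
[0,4] S  >  k=2

[0,4] S   >
  [0,2] S/NP   >
    [0,1] "which" : (S/NP)/PP
    [1,2] "from" : PP
  [2,4] NP   >
    [2,3] "with" : NP/(NP\S)
    [3,4] "bone" : NP\S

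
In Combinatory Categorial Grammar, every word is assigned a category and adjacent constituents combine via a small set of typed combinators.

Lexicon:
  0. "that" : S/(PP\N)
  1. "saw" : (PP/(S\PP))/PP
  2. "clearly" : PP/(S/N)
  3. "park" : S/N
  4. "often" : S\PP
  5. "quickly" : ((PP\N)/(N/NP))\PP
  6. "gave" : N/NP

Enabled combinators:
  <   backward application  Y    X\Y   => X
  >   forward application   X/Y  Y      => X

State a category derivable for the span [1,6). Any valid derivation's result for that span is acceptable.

[0,7] S   >
  [0,1] "that" : S/(PP\N)
  [1,7] PP\N   >
    [1,6] (PP\N)/(N/NP)   <
      [1,5] PP   >
        [1,4] PP/(S\PP)   >
          [1,2] "saw" : (PP/(S\PP))/PP
          [2,4] PP   >
            [2,3] "clearly" : PP/(S/N)
            [3,4] "park" : S/N
        [4,5] "often" : S\PP
      [5,6] "quickly" : ((PP\N)/(N/NP))\PP
    [6,7] "gave" : N/NP

(PP\N)/(N/NP)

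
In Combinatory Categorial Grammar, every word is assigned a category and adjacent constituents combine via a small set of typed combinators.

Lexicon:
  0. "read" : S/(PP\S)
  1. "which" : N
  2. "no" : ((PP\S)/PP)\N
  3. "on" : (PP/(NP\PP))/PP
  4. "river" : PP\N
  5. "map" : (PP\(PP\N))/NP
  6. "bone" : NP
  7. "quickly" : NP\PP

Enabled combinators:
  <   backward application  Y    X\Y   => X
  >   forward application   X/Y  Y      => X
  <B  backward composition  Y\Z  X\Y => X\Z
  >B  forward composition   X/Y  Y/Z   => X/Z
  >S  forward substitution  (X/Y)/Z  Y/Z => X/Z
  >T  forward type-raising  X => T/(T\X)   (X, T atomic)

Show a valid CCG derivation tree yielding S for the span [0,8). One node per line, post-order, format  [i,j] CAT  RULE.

[0,1] S/(PP\S)  lex  "read"
[1,2] N  lex  "which"
[2,3] ((PP\S)/PP)\N  lex  "no"
[1,3] (PP\S)/PP  <  k=2
[3,4] (PP/(NP\PP))/PP  lex  "on"
[4,5] PP\N  lex  "river"
[5,6] (PP\(PP\N))/NP  lex  "map"
[6,7] NP  lex  "bone"
[5,7] PP\(PP\N)  >  k=6
[4,7] PP  <  k=5
[3,7] PP/(NP\PP)  >  k=4
[7,8] NP\PP  lex  "quickly"
[3,8] PP  >  k=7
[1,8] PP\S  >  k=3
[0,8] S  >  k=1

[0,8] S   >
  [0,1] "read" : S/(PP\S)
  [1,8] PP\S   >
    [1,3] (PP\S)/PP   <
      [1,2] "which" : N
      [2,3] "no" : ((PP\S)/PP)\N
    [3,8] PP   >
      [3,7] PP/(NP\PP)   >
        [3,4] "on" : (PP/(NP\PP))/PP
        [4,7] PP   <
          [4,5] "river" : PP\N
          [5,7] PP\(PP\N)   >
            [5,6] "map" : (PP\(PP\N))/NP
            [6,7] "bone" : NP
      [7,8] "quickly" : NP\PP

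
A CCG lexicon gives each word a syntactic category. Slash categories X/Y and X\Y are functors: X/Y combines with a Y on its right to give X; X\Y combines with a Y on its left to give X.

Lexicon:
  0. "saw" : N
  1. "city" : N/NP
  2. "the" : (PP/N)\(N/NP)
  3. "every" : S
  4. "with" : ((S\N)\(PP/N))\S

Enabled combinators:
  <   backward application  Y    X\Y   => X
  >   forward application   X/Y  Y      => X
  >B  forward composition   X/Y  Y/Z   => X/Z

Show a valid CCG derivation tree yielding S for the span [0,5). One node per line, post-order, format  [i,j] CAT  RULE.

[0,5] S   <
  [0,1] "saw" : N
  [1,5] S\N   <
    [1,3] PP/N   <
      [1,2] "city" : N/NP
      [2,3] "the" : (PP/N)\(N/NP)
    [3,5] (S\N)\(PP/N)   <
      [3,4] "every" : S
      [4,5] "with" : ((S\N)\(PP/N))\S

[0,1] N  lex  "saw"
[1,2] N/NP  lex  "city"
[2,3] (PP/N)\(N/NP)  lex  "the"
[1,3] PP/N  <  k=2
[3,4] S  lex  "every"
[4,5] ((S\N)\(PP/N))\S  lex  "with"
[3,5] (S\N)\(PP/N)  <  k=4
[1,5] S\N  <  k=3
[0,5] S  <  k=1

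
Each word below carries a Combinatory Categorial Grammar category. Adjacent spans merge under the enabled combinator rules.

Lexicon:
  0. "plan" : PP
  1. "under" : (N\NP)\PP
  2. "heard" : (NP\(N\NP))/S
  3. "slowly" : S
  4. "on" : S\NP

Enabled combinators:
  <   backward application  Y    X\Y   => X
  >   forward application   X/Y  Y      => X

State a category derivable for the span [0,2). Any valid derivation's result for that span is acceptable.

N\NP

[0,5] S   <
  [0,4] NP   <
    [0,2] N\NP   <
      [0,1] "plan" : PP
      [1,2] "under" : (N\NP)\PP
    [2,4] NP\(N\NP)   >
      [2,3] "heard" : (NP\(N\NP))/S
      [3,4] "slowly" : S
  [4,5] "on" : S\NP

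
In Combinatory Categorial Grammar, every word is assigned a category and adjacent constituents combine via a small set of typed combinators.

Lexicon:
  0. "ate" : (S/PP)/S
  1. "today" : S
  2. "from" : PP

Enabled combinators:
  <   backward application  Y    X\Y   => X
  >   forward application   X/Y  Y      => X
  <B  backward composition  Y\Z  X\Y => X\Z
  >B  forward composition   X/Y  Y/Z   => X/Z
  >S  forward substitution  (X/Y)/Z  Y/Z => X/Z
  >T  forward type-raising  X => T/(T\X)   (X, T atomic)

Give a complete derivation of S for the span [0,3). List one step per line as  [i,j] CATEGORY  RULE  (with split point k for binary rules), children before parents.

[0,1] (S/PP)/S  lex  "ate"
[1,2] S  lex  "today"
[0,2] S/PP  >  k=1
[2,3] PP  lex  "from"
[0,3] S  >  k=2

[0,3] S   >
  [0,2] S/PP   >
    [0,1] "ate" : (S/PP)/S
    [1,2] "today" : S
  [2,3] "from" : PP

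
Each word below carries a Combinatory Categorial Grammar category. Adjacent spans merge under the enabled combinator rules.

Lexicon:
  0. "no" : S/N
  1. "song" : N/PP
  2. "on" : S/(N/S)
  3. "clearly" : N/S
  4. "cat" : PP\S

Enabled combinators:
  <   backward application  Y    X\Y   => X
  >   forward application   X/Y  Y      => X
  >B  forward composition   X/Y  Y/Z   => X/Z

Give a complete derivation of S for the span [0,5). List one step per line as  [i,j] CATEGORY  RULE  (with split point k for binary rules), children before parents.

[0,1] S/N  lex  "no"
[1,2] N/PP  lex  "song"
[0,2] S/PP  >B  k=1
[2,3] S/(N/S)  lex  "on"
[3,4] N/S  lex  "clearly"
[2,4] S  >  k=3
[4,5] PP\S  lex  "cat"
[2,5] PP  <  k=4
[0,5] S  >  k=2

[0,5] S   >
  [0,2] S/PP   >B
    [0,1] "no" : S/N
    [1,2] "song" : N/PP
  [2,5] PP   <
    [2,4] S   >
      [2,3] "on" : S/(N/S)
      [3,4] "clearly" : N/S
    [4,5] "cat" : PP\S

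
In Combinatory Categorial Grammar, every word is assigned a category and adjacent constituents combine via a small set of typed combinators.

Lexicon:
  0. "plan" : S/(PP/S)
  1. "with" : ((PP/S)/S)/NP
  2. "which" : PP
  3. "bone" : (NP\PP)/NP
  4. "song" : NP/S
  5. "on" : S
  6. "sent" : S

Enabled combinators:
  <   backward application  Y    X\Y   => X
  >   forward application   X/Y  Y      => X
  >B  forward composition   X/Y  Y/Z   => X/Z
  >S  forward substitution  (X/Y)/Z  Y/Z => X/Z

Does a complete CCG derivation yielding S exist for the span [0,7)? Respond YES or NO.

[0,7] S   >
  [0,1] "plan" : S/(PP/S)
  [1,7] PP/S   >
    [1,6] (PP/S)/S   >
      [1,2] "with" : ((PP/S)/S)/NP
      [2,6] NP   <
        [2,3] "which" : PP
        [3,6] NP\PP   >
          [3,4] "bone" : (NP\PP)/NP
          [4,6] NP   >
            [4,5] "song" : NP/S
            [5,6] "on" : S
    [6,7] "sent" : S

YES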